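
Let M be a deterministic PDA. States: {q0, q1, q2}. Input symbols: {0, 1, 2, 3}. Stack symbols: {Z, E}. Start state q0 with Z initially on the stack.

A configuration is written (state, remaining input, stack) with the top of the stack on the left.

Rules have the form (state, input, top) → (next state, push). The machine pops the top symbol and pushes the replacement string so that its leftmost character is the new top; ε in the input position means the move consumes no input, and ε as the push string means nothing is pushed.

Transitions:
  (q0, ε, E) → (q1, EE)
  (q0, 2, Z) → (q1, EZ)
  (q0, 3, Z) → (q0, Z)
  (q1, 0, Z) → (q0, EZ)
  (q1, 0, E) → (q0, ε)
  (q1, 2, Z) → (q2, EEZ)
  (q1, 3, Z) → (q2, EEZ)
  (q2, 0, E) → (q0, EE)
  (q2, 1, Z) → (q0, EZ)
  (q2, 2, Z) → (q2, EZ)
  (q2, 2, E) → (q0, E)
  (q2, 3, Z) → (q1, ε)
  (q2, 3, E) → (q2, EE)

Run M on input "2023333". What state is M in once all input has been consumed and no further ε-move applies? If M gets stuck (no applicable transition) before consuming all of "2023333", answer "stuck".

stuck

(q0, 2023333, Z)
  read 2, top Z: go to q1, push EZ → (q1, 023333, EZ)
  read 0, top E: go to q0, push ε → (q0, 23333, Z)
  read 2, top Z: go to q1, push EZ → (q1, 3333, EZ)
No transition for (q1, 3, top E); M blocks with input 3333 remaining.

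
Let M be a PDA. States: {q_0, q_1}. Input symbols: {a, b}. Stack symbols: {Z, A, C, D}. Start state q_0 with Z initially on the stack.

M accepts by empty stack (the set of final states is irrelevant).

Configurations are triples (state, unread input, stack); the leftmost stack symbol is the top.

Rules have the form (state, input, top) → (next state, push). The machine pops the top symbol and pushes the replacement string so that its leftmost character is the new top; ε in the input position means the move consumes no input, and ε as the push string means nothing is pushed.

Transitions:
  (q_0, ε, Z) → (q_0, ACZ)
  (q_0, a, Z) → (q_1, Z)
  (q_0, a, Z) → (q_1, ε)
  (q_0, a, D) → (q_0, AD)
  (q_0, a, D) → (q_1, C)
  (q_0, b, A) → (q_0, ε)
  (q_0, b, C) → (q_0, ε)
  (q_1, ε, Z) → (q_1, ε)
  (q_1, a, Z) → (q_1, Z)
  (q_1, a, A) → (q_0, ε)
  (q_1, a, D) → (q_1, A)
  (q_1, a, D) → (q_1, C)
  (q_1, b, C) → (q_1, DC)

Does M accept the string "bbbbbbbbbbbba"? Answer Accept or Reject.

One accepting computation: (q_0, bbbbbbbbbbbba, Z) ⊢ (q_0, bbbbbbbbbbbba, ACZ) ⊢ (q_0, bbbbbbbbbbba, CZ) ⊢ (q_0, bbbbbbbbbba, Z) ⊢ (q_0, bbbbbbbbbba, ACZ) ⊢ (q_0, bbbbbbbbba, CZ) ⊢ (q_0, bbbbbbbba, Z) ⊢ (q_0, bbbbbbbba, ACZ) ⊢ (q_0, bbbbbbba, CZ) ⊢ (q_0, bbbbbba, Z) ⊢ (q_0, bbbbbba, ACZ) ⊢ (q_0, bbbbba, CZ) ⊢ (q_0, bbbba, Z) ⊢ (q_0, bbbba, ACZ) ⊢ (q_0, bbba, CZ) ⊢ (q_0, bba, Z) ⊢ (q_0, bba, ACZ) ⊢ (q_0, ba, CZ) ⊢ (q_0, a, Z) ⊢ (q_1, ε, ε)
All input consumed and the stack is empty.

Accept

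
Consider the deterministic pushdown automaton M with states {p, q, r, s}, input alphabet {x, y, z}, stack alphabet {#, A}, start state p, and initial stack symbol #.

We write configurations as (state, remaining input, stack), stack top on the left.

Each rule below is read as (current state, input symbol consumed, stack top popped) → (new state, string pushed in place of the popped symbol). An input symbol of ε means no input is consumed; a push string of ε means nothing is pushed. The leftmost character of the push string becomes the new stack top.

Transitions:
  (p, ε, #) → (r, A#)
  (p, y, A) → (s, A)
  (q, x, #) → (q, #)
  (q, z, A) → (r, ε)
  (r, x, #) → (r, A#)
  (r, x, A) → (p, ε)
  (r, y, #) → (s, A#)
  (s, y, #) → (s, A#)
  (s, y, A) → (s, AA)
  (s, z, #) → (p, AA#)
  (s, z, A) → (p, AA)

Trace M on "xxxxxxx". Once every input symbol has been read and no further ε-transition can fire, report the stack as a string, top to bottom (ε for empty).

(p, xxxxxxx, #)
  ε-move, top #: go to r, push A# → (r, xxxxxxx, A#)
  read x, top A: go to p, push ε → (p, xxxxxx, #)
  ε-move, top #: go to r, push A# → (r, xxxxxx, A#)
  read x, top A: go to p, push ε → (p, xxxxx, #)
  ε-move, top #: go to r, push A# → (r, xxxxx, A#)
  read x, top A: go to p, push ε → (p, xxxx, #)
  ε-move, top #: go to r, push A# → (r, xxxx, A#)
  read x, top A: go to p, push ε → (p, xxx, #)
  ε-move, top #: go to r, push A# → (r, xxx, A#)
  read x, top A: go to p, push ε → (p, xx, #)
  ε-move, top #: go to r, push A# → (r, xx, A#)
  read x, top A: go to p, push ε → (p, x, #)
  ε-move, top #: go to r, push A# → (r, x, A#)
  read x, top A: go to p, push ε → (p, ε, #)
  ε-move, top #: go to r, push A# → (r, ε, A#)
All input consumed in state r with stack A#.

A#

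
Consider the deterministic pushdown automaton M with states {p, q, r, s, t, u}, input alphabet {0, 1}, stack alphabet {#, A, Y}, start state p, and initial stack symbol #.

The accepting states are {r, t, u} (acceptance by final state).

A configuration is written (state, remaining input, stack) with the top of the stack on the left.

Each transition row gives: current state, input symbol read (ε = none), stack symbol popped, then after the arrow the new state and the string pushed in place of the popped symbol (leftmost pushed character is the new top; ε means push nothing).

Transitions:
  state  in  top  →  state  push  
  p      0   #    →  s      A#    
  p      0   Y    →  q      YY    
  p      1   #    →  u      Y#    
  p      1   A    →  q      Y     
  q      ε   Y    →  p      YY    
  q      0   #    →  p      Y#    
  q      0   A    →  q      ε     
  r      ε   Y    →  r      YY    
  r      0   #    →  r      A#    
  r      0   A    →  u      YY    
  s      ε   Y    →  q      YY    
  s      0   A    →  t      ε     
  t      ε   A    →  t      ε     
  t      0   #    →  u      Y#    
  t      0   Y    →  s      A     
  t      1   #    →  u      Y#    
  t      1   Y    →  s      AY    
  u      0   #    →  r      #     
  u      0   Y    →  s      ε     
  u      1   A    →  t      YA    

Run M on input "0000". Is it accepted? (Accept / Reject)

Reject

(p, 0000, #) ⊢ (s, 000, A#) ⊢ (t, 00, #) ⊢ (u, 0, Y#) ⊢ (s, ε, #)
All input consumed; state s ∉ F and no further ε-move applies.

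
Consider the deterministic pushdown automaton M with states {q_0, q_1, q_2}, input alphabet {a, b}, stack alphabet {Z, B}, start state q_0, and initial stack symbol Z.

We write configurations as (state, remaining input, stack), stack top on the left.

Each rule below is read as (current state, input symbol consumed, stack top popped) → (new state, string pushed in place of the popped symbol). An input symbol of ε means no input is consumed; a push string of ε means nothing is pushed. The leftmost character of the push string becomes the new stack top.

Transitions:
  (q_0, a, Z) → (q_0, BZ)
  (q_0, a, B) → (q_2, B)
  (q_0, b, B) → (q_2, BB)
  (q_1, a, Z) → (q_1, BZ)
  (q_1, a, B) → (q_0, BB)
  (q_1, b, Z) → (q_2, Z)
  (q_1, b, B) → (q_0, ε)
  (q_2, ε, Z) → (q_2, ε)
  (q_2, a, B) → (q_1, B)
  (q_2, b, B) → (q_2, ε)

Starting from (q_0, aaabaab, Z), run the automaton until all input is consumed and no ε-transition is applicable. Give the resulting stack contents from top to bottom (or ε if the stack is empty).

ε

(q_0, aaabaab, Z) ⊢ (q_0, aabaab, BZ) ⊢ (q_2, abaab, BZ) ⊢ (q_1, baab, BZ) ⊢ (q_0, aab, Z) ⊢ (q_0, ab, BZ) ⊢ (q_2, b, BZ) ⊢ (q_2, ε, Z) ⊢ (q_2, ε, ε)
All input consumed in state q_2 with stack ε.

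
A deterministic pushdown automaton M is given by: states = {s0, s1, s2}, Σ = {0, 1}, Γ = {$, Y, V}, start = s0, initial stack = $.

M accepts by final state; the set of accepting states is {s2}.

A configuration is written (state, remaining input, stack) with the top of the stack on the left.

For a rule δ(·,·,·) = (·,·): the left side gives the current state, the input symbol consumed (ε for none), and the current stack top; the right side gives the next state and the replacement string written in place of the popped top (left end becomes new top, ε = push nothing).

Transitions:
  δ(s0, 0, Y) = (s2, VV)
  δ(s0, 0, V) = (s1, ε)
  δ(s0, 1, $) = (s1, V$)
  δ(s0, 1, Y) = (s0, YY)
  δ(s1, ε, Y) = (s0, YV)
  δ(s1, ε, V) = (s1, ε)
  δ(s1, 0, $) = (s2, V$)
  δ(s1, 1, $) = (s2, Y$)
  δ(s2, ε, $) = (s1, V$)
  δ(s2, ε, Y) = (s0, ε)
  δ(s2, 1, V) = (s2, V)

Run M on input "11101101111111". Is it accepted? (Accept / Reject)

Reject

(s0, 11101101111111, $)
  read 1, top $: go to s1, push V$ → (s1, 1101101111111, V$)
  ε-move, top V: go to s1, push ε → (s1, 1101101111111, $)
  read 1, top $: go to s2, push Y$ → (s2, 101101111111, Y$)
  ε-move, top Y: go to s0, push ε → (s0, 101101111111, $)
  read 1, top $: go to s1, push V$ → (s1, 01101111111, V$)
  ε-move, top V: go to s1, push ε → (s1, 01101111111, $)
  read 0, top $: go to s2, push V$ → (s2, 1101111111, V$)
  read 1, top V: go to s2, push V → (s2, 101111111, V$)
  read 1, top V: go to s2, push V → (s2, 01111111, V$)
No transition applies at (s2, 01111111, V$); input not fully consumed.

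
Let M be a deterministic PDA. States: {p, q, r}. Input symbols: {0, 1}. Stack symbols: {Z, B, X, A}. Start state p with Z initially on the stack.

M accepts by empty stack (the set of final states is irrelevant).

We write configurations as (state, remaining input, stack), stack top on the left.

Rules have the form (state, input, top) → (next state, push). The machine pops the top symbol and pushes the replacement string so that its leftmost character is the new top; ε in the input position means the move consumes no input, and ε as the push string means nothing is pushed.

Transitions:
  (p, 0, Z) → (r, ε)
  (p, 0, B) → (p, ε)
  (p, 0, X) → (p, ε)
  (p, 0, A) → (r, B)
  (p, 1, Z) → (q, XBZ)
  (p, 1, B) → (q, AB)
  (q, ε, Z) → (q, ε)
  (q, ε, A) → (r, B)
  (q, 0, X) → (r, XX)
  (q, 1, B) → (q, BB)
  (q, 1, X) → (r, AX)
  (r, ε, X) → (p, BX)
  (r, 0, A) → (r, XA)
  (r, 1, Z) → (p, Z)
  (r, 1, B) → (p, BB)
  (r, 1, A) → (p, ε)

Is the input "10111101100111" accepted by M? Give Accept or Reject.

Reject

(p, 10111101100111, Z)
  read 1, top Z: go to q, push XBZ → (q, 0111101100111, XBZ)
  read 0, top X: go to r, push XX → (r, 111101100111, XXBZ)
  ε-move, top X: go to p, push BX → (p, 111101100111, BXXBZ)
  read 1, top B: go to q, push AB → (q, 11101100111, ABXXBZ)
  ε-move, top A: go to r, push B → (r, 11101100111, BBXXBZ)
  read 1, top B: go to p, push BB → (p, 1101100111, BBBXXBZ)
  read 1, top B: go to q, push AB → (q, 101100111, ABBBXXBZ)
  ε-move, top A: go to r, push B → (r, 101100111, BBBBXXBZ)
  read 1, top B: go to p, push BB → (p, 01100111, BBBBBXXBZ)
  read 0, top B: go to p, push ε → (p, 1100111, BBBBXXBZ)
  read 1, top B: go to q, push AB → (q, 100111, ABBBBXXBZ)
  ε-move, top A: go to r, push B → (r, 100111, BBBBBXXBZ)
  read 1, top B: go to p, push BB → (p, 00111, BBBBBBXXBZ)
  read 0, top B: go to p, push ε → (p, 0111, BBBBBXXBZ)
  read 0, top B: go to p, push ε → (p, 111, BBBBXXBZ)
  read 1, top B: go to q, push AB → (q, 11, ABBBBXXBZ)
  ε-move, top A: go to r, push B → (r, 11, BBBBBXXBZ)
  read 1, top B: go to p, push BB → (p, 1, BBBBBBXXBZ)
  read 1, top B: go to q, push AB → (q, ε, ABBBBBBXXBZ)
  ε-move, top A: go to r, push B → (r, ε, BBBBBBBXXBZ)
All input consumed; stack is BBBBBBBXXBZ, not empty, and no further ε-move applies.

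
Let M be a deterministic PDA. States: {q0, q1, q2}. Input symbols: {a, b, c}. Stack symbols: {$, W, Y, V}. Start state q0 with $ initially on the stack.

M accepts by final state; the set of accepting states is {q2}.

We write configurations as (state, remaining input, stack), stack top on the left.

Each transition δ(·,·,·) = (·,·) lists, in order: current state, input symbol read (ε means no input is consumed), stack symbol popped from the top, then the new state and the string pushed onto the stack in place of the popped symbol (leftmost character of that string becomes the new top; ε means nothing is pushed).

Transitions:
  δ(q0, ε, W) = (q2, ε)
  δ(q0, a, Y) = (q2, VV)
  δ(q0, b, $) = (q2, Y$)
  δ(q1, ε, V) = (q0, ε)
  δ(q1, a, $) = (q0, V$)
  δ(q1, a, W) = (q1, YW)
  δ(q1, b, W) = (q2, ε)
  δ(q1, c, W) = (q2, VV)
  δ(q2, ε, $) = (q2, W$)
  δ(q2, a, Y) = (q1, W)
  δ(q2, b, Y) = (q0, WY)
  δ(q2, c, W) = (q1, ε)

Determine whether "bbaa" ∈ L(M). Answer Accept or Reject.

(q0, bbaa, $)
  read b, top $: go to q2, push Y$ → (q2, baa, Y$)
  read b, top Y: go to q0, push WY → (q0, aa, WY$)
  ε-move, top W: go to q2, push ε → (q2, aa, Y$)
  read a, top Y: go to q1, push W → (q1, a, W$)
  read a, top W: go to q1, push YW → (q1, ε, YW$)
All input consumed; state q1 ∉ F and no further ε-move applies.

Reject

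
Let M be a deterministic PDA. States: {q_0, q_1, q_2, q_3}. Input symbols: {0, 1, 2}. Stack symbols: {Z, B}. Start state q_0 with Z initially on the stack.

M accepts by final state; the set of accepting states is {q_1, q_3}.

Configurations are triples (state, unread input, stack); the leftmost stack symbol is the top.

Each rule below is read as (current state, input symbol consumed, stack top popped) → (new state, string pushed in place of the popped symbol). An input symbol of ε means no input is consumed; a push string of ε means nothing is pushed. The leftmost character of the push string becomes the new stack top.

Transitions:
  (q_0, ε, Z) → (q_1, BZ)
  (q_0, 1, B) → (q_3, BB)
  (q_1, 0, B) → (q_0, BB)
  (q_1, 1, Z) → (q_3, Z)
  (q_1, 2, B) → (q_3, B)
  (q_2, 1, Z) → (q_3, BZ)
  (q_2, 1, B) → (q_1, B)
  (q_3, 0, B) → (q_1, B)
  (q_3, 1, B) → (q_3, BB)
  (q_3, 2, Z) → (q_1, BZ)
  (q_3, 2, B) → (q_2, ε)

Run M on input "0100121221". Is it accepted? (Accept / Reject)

Accept

(q_0, 0100121221, Z) ⊢ (q_1, 0100121221, BZ) ⊢ (q_0, 100121221, BBZ) ⊢ (q_3, 00121221, BBBZ) ⊢ (q_1, 0121221, BBBZ) ⊢ (q_0, 121221, BBBBZ) ⊢ (q_3, 21221, BBBBBZ) ⊢ (q_2, 1221, BBBBZ) ⊢ (q_1, 221, BBBBZ) ⊢ (q_3, 21, BBBBZ) ⊢ (q_2, 1, BBBZ) ⊢ (q_1, ε, BBBZ)
All input consumed; state q_1 ∈ F.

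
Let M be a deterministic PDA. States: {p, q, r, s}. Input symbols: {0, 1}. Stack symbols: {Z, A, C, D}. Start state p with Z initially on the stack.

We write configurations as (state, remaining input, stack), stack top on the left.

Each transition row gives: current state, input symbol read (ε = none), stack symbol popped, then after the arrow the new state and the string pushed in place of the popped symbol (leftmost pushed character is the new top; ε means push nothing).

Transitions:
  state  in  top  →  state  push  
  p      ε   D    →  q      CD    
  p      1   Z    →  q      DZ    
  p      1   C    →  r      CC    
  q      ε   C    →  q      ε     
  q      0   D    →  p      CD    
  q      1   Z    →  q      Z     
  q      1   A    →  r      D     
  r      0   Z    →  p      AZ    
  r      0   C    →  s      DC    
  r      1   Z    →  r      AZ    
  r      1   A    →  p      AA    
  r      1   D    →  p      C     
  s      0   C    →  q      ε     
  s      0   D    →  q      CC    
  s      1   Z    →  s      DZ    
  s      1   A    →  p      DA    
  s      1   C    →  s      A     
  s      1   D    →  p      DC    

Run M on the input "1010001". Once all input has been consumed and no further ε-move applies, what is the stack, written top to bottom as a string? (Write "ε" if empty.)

(p, 1010001, Z)
  read 1, top Z: go to q, push DZ → (q, 010001, DZ)
  read 0, top D: go to p, push CD → (p, 10001, CDZ)
  read 1, top C: go to r, push CC → (r, 0001, CCDZ)
  read 0, top C: go to s, push DC → (s, 001, DCCDZ)
  read 0, top D: go to q, push CC → (q, 01, CCCCDZ)
  ε-move, top C: go to q, push ε → (q, 01, CCCDZ)
  ε-move, top C: go to q, push ε → (q, 01, CCDZ)
  ε-move, top C: go to q, push ε → (q, 01, CDZ)
  ε-move, top C: go to q, push ε → (q, 01, DZ)
  read 0, top D: go to p, push CD → (p, 1, CDZ)
  read 1, top C: go to r, push CC → (r, ε, CCDZ)
All input consumed in state r with stack CCDZ.

CCDZ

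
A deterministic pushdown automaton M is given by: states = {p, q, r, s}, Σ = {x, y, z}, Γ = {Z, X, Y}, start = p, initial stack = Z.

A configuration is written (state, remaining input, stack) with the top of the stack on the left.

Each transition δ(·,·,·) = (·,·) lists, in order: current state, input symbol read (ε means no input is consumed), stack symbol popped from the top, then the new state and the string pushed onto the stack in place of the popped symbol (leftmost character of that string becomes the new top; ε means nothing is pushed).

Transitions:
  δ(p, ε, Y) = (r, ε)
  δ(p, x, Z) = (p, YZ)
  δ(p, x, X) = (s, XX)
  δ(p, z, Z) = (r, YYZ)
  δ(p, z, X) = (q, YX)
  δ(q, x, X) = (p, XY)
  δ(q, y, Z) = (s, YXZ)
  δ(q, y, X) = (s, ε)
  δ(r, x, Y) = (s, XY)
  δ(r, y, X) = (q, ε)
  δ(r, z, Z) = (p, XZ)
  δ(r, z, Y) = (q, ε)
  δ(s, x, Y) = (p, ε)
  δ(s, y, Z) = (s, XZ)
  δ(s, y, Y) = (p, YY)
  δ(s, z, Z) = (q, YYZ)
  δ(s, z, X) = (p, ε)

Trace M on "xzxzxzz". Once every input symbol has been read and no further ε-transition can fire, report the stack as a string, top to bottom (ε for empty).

YXZ

(p, xzxzxzz, Z)
  read x, top Z: go to p, push YZ → (p, zxzxzz, YZ)
  ε-move, top Y: go to r, push ε → (r, zxzxzz, Z)
  read z, top Z: go to p, push XZ → (p, xzxzz, XZ)
  read x, top X: go to s, push XX → (s, zxzz, XXZ)
  read z, top X: go to p, push ε → (p, xzz, XZ)
  read x, top X: go to s, push XX → (s, zz, XXZ)
  read z, top X: go to p, push ε → (p, z, XZ)
  read z, top X: go to q, push YX → (q, ε, YXZ)
All input consumed in state q with stack YXZ.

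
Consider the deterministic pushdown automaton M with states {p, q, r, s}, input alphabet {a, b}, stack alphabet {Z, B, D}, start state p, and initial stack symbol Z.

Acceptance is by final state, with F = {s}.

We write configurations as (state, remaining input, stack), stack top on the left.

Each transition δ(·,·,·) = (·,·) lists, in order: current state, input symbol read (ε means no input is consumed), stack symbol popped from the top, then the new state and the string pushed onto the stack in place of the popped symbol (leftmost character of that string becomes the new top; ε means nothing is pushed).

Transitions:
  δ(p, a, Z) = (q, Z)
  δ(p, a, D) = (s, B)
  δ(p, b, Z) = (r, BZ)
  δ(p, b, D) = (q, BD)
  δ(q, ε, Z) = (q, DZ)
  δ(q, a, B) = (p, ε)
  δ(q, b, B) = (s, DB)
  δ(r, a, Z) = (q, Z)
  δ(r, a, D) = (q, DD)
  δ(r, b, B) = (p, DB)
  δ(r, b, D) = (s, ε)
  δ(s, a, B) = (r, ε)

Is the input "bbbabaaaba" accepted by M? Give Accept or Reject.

Accept

(p, bbbabaaaba, Z)
  read b, top Z: go to r, push BZ → (r, bbabaaaba, BZ)
  read b, top B: go to p, push DB → (p, babaaaba, DBZ)
  read b, top D: go to q, push BD → (q, abaaaba, BDBZ)
  read a, top B: go to p, push ε → (p, baaaba, DBZ)
  read b, top D: go to q, push BD → (q, aaaba, BDBZ)
  read a, top B: go to p, push ε → (p, aaba, DBZ)
  read a, top D: go to s, push B → (s, aba, BBZ)
  read a, top B: go to r, push ε → (r, ba, BZ)
  read b, top B: go to p, push DB → (p, a, DBZ)
  read a, top D: go to s, push B → (s, ε, BBZ)
All input consumed; state s ∈ F.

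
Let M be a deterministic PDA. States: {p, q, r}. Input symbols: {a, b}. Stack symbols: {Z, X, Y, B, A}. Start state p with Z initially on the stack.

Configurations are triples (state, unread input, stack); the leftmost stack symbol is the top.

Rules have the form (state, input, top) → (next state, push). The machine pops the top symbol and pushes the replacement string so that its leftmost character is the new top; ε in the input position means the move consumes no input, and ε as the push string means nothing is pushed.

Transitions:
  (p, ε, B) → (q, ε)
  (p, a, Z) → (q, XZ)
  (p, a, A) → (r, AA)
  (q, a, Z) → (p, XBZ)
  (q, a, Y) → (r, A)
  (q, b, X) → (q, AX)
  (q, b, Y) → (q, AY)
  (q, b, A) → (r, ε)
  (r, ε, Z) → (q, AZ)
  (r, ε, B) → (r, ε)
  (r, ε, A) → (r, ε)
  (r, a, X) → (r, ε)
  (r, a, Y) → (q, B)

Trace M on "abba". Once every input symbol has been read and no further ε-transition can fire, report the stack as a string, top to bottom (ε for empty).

AZ

(p, abba, Z)
  read a, top Z: go to q, push XZ → (q, bba, XZ)
  read b, top X: go to q, push AX → (q, ba, AXZ)
  read b, top A: go to r, push ε → (r, a, XZ)
  read a, top X: go to r, push ε → (r, ε, Z)
  ε-move, top Z: go to q, push AZ → (q, ε, AZ)
All input consumed in state q with stack AZ.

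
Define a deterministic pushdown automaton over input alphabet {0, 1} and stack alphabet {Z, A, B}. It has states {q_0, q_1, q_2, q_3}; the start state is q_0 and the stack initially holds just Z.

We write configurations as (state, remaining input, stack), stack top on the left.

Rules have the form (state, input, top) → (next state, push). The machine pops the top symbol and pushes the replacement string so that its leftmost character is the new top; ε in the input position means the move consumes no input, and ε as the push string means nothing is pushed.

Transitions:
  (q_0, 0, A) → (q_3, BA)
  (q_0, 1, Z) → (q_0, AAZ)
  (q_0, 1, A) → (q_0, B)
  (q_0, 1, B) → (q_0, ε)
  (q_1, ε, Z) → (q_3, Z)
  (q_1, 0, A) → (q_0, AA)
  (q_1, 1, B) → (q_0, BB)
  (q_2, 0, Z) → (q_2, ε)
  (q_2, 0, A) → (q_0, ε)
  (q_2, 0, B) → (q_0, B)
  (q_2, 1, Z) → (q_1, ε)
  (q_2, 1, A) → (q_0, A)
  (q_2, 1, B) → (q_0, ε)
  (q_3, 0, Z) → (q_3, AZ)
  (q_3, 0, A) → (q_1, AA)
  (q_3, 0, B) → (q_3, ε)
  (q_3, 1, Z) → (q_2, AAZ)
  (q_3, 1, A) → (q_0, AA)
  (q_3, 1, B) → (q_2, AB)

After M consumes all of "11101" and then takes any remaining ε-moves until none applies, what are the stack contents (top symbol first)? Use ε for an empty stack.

(q_0, 11101, Z) ⊢ (q_0, 1101, AAZ) ⊢ (q_0, 101, BAZ) ⊢ (q_0, 01, AZ) ⊢ (q_3, 1, BAZ) ⊢ (q_2, ε, ABAZ)
All input consumed in state q_2 with stack ABAZ.

ABAZ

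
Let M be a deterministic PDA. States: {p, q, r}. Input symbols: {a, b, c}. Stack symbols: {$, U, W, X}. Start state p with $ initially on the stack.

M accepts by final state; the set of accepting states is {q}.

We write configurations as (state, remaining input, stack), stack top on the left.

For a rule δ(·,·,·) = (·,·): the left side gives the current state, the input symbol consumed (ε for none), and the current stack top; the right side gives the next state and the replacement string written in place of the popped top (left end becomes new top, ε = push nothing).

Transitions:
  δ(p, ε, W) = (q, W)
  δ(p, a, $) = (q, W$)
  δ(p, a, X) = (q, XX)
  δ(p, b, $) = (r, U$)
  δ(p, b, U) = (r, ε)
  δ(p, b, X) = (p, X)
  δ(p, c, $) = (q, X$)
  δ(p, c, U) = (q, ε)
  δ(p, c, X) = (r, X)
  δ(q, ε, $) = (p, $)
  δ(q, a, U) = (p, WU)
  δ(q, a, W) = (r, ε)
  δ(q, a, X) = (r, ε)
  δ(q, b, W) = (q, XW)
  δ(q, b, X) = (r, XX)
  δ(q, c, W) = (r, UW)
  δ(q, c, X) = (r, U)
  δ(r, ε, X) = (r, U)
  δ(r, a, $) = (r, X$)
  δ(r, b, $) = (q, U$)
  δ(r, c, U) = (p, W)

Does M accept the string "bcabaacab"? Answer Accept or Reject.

(p, bcabaacab, $)
  read b, top $: go to r, push U$ → (r, cabaacab, U$)
  read c, top U: go to p, push W → (p, abaacab, W$)
  ε-move, top W: go to q, push W → (q, abaacab, W$)
  read a, top W: go to r, push ε → (r, baacab, $)
  read b, top $: go to q, push U$ → (q, aacab, U$)
  read a, top U: go to p, push WU → (p, acab, WU$)
  ε-move, top W: go to q, push W → (q, acab, WU$)
  read a, top W: go to r, push ε → (r, cab, U$)
  read c, top U: go to p, push W → (p, ab, W$)
  ε-move, top W: go to q, push W → (q, ab, W$)
  read a, top W: go to r, push ε → (r, b, $)
  read b, top $: go to q, push U$ → (q, ε, U$)
All input consumed; state q ∈ F.

Accept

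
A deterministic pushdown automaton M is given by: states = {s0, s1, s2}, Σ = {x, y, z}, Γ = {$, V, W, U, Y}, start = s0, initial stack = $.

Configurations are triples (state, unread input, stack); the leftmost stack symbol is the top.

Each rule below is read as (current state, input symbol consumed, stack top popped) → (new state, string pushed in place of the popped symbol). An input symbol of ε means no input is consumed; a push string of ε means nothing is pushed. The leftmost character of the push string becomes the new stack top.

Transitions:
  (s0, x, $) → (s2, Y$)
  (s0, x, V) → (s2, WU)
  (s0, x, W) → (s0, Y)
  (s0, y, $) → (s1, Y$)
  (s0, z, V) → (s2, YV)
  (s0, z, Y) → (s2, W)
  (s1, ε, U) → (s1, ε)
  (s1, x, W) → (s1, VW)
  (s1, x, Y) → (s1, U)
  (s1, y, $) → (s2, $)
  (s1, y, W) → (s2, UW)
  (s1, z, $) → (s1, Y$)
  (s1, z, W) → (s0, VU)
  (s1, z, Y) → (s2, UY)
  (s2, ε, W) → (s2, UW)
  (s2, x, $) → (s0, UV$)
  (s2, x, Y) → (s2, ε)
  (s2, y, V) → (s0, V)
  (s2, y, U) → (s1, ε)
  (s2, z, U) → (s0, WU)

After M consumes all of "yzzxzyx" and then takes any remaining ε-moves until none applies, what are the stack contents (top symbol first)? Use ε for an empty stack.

VWUY$

(s0, yzzxzyx, $)
  read y, top $: go to s1, push Y$ → (s1, zzxzyx, Y$)
  read z, top Y: go to s2, push UY → (s2, zxzyx, UY$)
  read z, top U: go to s0, push WU → (s0, xzyx, WUY$)
  read x, top W: go to s0, push Y → (s0, zyx, YUY$)
  read z, top Y: go to s2, push W → (s2, yx, WUY$)
  ε-move, top W: go to s2, push UW → (s2, yx, UWUY$)
  read y, top U: go to s1, push ε → (s1, x, WUY$)
  read x, top W: go to s1, push VW → (s1, ε, VWUY$)
All input consumed in state s1 with stack VWUY$.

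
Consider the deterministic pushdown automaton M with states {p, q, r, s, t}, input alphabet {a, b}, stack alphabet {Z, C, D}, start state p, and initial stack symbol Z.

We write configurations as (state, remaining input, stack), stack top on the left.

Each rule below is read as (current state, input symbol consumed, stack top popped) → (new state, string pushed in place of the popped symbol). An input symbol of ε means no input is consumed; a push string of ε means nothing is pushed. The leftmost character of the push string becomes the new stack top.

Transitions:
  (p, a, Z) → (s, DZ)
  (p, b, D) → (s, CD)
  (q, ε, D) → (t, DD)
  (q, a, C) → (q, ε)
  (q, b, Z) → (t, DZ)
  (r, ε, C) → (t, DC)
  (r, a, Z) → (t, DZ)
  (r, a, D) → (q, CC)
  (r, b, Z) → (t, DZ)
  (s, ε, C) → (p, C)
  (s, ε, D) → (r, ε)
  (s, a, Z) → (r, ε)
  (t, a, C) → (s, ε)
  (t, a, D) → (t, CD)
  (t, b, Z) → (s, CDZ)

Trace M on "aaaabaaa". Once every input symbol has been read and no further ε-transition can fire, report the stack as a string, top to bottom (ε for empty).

(p, aaaabaaa, Z)
  read a, top Z: go to s, push DZ → (s, aaabaaa, DZ)
  ε-move, top D: go to r, push ε → (r, aaabaaa, Z)
  read a, top Z: go to t, push DZ → (t, aabaaa, DZ)
  read a, top D: go to t, push CD → (t, abaaa, CDZ)
  read a, top C: go to s, push ε → (s, baaa, DZ)
  ε-move, top D: go to r, push ε → (r, baaa, Z)
  read b, top Z: go to t, push DZ → (t, aaa, DZ)
  read a, top D: go to t, push CD → (t, aa, CDZ)
  read a, top C: go to s, push ε → (s, a, DZ)
  ε-move, top D: go to r, push ε → (r, a, Z)
  read a, top Z: go to t, push DZ → (t, ε, DZ)
All input consumed in state t with stack DZ.

DZ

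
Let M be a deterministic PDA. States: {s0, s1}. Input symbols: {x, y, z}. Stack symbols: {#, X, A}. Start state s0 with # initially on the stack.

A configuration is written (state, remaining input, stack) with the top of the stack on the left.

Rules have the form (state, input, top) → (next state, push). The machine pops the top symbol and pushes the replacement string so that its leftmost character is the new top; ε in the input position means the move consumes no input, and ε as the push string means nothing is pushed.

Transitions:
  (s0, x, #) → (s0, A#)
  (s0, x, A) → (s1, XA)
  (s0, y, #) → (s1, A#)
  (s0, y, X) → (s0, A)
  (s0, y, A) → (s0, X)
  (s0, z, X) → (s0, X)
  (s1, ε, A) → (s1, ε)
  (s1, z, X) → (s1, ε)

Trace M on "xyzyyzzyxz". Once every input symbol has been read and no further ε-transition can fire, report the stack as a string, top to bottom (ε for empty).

#

(s0, xyzyyzzyxz, #)
  read x, top #: go to s0, push A# → (s0, yzyyzzyxz, A#)
  read y, top A: go to s0, push X → (s0, zyyzzyxz, X#)
  read z, top X: go to s0, push X → (s0, yyzzyxz, X#)
  read y, top X: go to s0, push A → (s0, yzzyxz, A#)
  read y, top A: go to s0, push X → (s0, zzyxz, X#)
  read z, top X: go to s0, push X → (s0, zyxz, X#)
  read z, top X: go to s0, push X → (s0, yxz, X#)
  read y, top X: go to s0, push A → (s0, xz, A#)
  read x, top A: go to s1, push XA → (s1, z, XA#)
  read z, top X: go to s1, push ε → (s1, ε, A#)
  ε-move, top A: go to s1, push ε → (s1, ε, #)
All input consumed in state s1 with stack #.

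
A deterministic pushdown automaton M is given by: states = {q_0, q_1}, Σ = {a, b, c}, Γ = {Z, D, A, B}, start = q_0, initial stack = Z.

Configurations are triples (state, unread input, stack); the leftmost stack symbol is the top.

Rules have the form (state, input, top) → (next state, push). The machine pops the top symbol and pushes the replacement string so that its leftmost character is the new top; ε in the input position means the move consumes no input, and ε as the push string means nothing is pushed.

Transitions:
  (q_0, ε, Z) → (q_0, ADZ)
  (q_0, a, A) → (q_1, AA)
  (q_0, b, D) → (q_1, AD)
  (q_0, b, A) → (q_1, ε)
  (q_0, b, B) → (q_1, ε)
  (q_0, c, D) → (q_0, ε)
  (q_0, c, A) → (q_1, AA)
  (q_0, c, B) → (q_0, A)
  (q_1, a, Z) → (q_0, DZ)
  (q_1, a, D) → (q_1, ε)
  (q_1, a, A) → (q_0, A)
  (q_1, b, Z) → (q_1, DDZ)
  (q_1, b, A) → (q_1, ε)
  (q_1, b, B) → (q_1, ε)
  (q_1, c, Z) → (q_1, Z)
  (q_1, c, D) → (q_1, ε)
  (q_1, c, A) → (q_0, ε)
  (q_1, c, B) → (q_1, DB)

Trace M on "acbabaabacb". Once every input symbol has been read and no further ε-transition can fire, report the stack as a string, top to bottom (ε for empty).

(q_0, acbabaabacb, Z) ⊢ (q_0, acbabaabacb, ADZ) ⊢ (q_1, cbabaabacb, AADZ) ⊢ (q_0, babaabacb, ADZ) ⊢ (q_1, abaabacb, DZ) ⊢ (q_1, baabacb, Z) ⊢ (q_1, aabacb, DDZ) ⊢ (q_1, abacb, DZ) ⊢ (q_1, bacb, Z) ⊢ (q_1, acb, DDZ) ⊢ (q_1, cb, DZ) ⊢ (q_1, b, Z) ⊢ (q_1, ε, DDZ)
All input consumed in state q_1 with stack DDZ.

DDZ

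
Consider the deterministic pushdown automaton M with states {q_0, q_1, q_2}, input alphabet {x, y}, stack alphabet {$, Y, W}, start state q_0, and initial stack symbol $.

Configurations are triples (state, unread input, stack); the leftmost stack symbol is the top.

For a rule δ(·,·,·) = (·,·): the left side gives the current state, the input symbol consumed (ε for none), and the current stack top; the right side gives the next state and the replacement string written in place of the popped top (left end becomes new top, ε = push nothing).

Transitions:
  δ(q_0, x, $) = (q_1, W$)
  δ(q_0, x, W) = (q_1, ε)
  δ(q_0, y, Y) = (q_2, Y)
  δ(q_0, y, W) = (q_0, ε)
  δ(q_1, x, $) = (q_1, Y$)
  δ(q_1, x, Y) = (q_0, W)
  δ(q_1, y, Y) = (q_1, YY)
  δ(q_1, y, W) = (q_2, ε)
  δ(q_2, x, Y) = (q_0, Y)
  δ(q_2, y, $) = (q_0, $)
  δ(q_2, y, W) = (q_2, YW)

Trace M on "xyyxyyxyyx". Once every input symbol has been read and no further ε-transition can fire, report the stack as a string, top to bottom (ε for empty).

(q_0, xyyxyyxyyx, $)
  read x, top $: go to q_1, push W$ → (q_1, yyxyyxyyx, W$)
  read y, top W: go to q_2, push ε → (q_2, yxyyxyyx, $)
  read y, top $: go to q_0, push $ → (q_0, xyyxyyx, $)
  read x, top $: go to q_1, push W$ → (q_1, yyxyyx, W$)
  read y, top W: go to q_2, push ε → (q_2, yxyyx, $)
  read y, top $: go to q_0, push $ → (q_0, xyyx, $)
  read x, top $: go to q_1, push W$ → (q_1, yyx, W$)
  read y, top W: go to q_2, push ε → (q_2, yx, $)
  read y, top $: go to q_0, push $ → (q_0, x, $)
  read x, top $: go to q_1, push W$ → (q_1, ε, W$)
All input consumed in state q_1 with stack W$.

W$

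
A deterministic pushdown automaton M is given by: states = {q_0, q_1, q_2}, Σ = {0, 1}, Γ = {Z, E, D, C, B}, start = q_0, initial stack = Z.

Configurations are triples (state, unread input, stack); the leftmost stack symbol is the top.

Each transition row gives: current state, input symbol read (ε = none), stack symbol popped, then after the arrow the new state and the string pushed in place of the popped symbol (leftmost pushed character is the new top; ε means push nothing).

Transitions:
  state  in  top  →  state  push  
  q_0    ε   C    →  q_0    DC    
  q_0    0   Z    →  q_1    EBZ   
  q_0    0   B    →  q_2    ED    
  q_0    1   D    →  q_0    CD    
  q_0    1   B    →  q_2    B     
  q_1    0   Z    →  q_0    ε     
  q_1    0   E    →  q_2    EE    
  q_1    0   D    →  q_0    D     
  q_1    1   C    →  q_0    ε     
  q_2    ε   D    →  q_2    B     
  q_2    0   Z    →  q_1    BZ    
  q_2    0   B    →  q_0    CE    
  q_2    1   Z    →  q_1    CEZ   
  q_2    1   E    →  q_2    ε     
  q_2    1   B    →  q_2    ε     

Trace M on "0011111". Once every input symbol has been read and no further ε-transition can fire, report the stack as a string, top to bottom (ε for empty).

(q_0, 0011111, Z)
  read 0, top Z: go to q_1, push EBZ → (q_1, 011111, EBZ)
  read 0, top E: go to q_2, push EE → (q_2, 11111, EEBZ)
  read 1, top E: go to q_2, push ε → (q_2, 1111, EBZ)
  read 1, top E: go to q_2, push ε → (q_2, 111, BZ)
  read 1, top B: go to q_2, push ε → (q_2, 11, Z)
  read 1, top Z: go to q_1, push CEZ → (q_1, 1, CEZ)
  read 1, top C: go to q_0, push ε → (q_0, ε, EZ)
All input consumed in state q_0 with stack EZ.

EZ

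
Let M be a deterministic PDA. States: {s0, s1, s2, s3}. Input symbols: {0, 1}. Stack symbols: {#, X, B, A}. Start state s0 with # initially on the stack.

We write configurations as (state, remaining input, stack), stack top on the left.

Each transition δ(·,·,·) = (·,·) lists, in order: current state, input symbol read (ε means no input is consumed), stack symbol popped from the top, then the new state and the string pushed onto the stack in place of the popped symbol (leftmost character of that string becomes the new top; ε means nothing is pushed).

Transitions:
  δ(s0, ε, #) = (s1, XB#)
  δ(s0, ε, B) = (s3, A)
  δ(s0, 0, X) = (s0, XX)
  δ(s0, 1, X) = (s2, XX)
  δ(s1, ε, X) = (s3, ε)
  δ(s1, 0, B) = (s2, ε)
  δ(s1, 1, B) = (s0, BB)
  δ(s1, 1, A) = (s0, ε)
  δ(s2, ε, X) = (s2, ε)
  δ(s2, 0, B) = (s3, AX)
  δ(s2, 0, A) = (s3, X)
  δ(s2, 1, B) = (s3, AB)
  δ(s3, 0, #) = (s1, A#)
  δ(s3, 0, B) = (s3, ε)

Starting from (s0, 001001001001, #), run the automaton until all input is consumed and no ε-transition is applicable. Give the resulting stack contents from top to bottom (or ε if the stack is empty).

(s0, 001001001001, #)
  ε-move, top #: go to s1, push XB# → (s1, 001001001001, XB#)
  ε-move, top X: go to s3, push ε → (s3, 001001001001, B#)
  read 0, top B: go to s3, push ε → (s3, 01001001001, #)
  read 0, top #: go to s1, push A# → (s1, 1001001001, A#)
  read 1, top A: go to s0, push ε → (s0, 001001001, #)
  ε-move, top #: go to s1, push XB# → (s1, 001001001, XB#)
  ε-move, top X: go to s3, push ε → (s3, 001001001, B#)
  read 0, top B: go to s3, push ε → (s3, 01001001, #)
  read 0, top #: go to s1, push A# → (s1, 1001001, A#)
  read 1, top A: go to s0, push ε → (s0, 001001, #)
  ε-move, top #: go to s1, push XB# → (s1, 001001, XB#)
  ε-move, top X: go to s3, push ε → (s3, 001001, B#)
  read 0, top B: go to s3, push ε → (s3, 01001, #)
  read 0, top #: go to s1, push A# → (s1, 1001, A#)
  read 1, top A: go to s0, push ε → (s0, 001, #)
  ε-move, top #: go to s1, push XB# → (s1, 001, XB#)
  ε-move, top X: go to s3, push ε → (s3, 001, B#)
  read 0, top B: go to s3, push ε → (s3, 01, #)
  read 0, top #: go to s1, push A# → (s1, 1, A#)
  read 1, top A: go to s0, push ε → (s0, ε, #)
  ε-move, top #: go to s1, push XB# → (s1, ε, XB#)
  ε-move, top X: go to s3, push ε → (s3, ε, B#)
All input consumed in state s3 with stack B#.

B#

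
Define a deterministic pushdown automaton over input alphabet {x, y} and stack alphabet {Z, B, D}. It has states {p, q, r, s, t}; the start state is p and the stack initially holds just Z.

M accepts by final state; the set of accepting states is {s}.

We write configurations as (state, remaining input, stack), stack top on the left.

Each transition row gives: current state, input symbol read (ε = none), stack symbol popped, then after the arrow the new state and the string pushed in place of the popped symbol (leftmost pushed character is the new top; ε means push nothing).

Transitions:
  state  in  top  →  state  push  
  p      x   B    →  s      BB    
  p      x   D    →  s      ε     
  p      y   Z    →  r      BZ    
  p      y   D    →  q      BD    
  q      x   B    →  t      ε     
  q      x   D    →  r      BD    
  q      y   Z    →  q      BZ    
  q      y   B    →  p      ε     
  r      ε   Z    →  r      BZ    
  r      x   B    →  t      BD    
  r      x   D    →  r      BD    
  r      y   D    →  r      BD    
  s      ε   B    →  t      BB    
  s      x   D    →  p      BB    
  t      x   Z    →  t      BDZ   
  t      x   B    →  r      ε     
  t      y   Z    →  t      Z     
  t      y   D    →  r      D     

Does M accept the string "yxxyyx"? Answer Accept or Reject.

Reject

(p, yxxyyx, Z) ⊢ (r, xxyyx, BZ) ⊢ (t, xyyx, BDZ) ⊢ (r, yyx, DZ) ⊢ (r, yx, BDZ)
No transition applies at (r, yx, BDZ); input not fully consumed.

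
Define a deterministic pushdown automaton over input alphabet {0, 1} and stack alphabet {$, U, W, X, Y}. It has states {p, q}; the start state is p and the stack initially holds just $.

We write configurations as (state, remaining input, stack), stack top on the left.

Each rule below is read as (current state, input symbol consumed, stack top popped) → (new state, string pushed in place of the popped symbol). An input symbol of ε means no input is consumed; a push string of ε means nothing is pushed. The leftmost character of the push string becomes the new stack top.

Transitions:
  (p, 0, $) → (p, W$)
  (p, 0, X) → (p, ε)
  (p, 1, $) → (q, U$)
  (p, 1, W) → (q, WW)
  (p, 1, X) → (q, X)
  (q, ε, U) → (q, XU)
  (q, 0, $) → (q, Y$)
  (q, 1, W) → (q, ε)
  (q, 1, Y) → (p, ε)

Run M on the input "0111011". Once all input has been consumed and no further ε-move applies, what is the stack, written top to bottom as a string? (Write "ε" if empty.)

(p, 0111011, $)
  read 0, top $: go to p, push W$ → (p, 111011, W$)
  read 1, top W: go to q, push WW → (q, 11011, WW$)
  read 1, top W: go to q, push ε → (q, 1011, W$)
  read 1, top W: go to q, push ε → (q, 011, $)
  read 0, top $: go to q, push Y$ → (q, 11, Y$)
  read 1, top Y: go to p, push ε → (p, 1, $)
  read 1, top $: go to q, push U$ → (q, ε, U$)
  ε-move, top U: go to q, push XU → (q, ε, XU$)
All input consumed in state q with stack XU$.

XU$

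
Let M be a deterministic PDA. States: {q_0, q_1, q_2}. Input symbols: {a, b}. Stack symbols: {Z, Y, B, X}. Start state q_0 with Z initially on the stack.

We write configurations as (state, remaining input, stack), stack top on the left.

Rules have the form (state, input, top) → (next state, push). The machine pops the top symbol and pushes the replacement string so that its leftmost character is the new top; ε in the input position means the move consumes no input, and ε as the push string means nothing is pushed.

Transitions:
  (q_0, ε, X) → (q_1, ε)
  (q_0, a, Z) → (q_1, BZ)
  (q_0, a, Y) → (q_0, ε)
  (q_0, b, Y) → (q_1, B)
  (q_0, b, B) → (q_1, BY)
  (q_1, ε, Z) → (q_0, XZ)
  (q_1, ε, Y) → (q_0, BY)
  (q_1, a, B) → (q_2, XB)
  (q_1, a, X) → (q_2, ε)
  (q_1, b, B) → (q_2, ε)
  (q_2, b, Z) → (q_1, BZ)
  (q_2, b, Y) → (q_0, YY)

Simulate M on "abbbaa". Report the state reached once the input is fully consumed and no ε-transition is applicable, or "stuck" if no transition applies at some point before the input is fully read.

(q_0, abbbaa, Z)
  read a, top Z: go to q_1, push BZ → (q_1, bbbaa, BZ)
  read b, top B: go to q_2, push ε → (q_2, bbaa, Z)
  read b, top Z: go to q_1, push BZ → (q_1, baa, BZ)
  read b, top B: go to q_2, push ε → (q_2, aa, Z)
No transition for (q_2, a, top Z); M blocks with input aa remaining.

stuck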